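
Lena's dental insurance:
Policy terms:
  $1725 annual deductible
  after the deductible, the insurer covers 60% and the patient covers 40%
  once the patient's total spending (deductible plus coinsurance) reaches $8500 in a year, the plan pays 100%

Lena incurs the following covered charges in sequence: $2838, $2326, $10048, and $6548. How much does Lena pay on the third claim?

#1 ($2838): $1725 to deductible, leaving $1113; 40% of $1113 = $445.20. Cost to patient: $2170.20. OOP to date $2170.20.
#2 ($2326): deductible already satisfied, so patient's share is 40% × $2326 = $930.40. Patient owes $930.40 (running OOP $3100.60).
#3 ($10048): deductible met; 40% of $10048 = $4019.20. Patient pays $4019.20; OOP now $7119.80.

$4019.20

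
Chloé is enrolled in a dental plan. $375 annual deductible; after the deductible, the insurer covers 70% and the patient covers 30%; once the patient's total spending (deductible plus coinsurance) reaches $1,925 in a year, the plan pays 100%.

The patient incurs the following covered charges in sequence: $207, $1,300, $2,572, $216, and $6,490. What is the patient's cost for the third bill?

Bill 1, $207: all of it applies to the deductible. Patient owes $207 (running OOP $207).
Bill 2, $1,300: $168 to deductible, leaving $1,132; patient's 30% is $339.60. Patient owes $507.60 (running OOP $714.60).
Bill 3, $2,572: 30% coinsurance on $2,572 = $771.60. Cost to patient: $771.60. OOP to date $1,486.20.

$771.60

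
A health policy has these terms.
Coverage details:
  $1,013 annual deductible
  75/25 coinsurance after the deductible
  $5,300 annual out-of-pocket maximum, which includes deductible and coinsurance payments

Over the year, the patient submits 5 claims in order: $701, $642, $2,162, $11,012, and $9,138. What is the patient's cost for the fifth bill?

$911

#1 ($701): all of it applies to the deductible. Cost to patient: $701. OOP to date $701.
#2 ($642): deductible takes $312, $330 remains; 25% of $330 = $82.50. Patient pays $394.50; OOP now $1,095.50.
#3 ($2,162): 25% coinsurance on $2,162 = $540.50. Cost to patient: $540.50. OOP to date $1,636.
#4 ($11,012): deductible met; 25% of $11,012 = $2,753. Patient pays $2,753; OOP now $4,389.
#5 ($9,138): deductible met; 25% of $9,138 = $2,284.50. Adding that to $4,389 gives $6,673.50, past the $5,300 cap; patient pays only $5,300 − $4,389 = $911.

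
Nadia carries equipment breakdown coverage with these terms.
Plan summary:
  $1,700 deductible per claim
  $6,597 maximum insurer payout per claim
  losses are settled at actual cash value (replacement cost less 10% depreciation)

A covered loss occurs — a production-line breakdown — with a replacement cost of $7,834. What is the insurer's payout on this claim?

At 10% depreciation, ACV = $7,834 − $783.40 = $7,050.60.
After the deductible, $7,050.60 − $1,700 = $5,350.60 remains.
$5,350.60 ≤ $6,597, so the limit doesn't bind; insurer pays $5,350.60.

$5,350.60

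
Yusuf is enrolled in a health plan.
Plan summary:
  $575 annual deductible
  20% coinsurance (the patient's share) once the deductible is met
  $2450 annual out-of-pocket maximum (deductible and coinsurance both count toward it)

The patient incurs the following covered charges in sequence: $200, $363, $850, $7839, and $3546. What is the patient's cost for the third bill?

$179.60

Claim 1 ($200): all of it applies to the deductible. Cost to patient: $200. OOP to date $200.
Claim 2 ($363): all of it applies to the deductible. Patient pays $363; OOP now $563.
Claim 3 ($850): deductible takes $12, $838 remains; coinsurance $838 × 20% = $167.60. Patient pays $179.60; OOP now $742.60.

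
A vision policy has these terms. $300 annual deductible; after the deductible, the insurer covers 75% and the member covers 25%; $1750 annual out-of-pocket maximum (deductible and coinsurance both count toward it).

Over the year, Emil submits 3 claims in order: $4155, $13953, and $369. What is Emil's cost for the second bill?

Claim 1 ($4155): $300 to deductible, leaving $3855; 25% of $3855 = $963.75. Cost to member: $1263.75. OOP to date $1263.75.
Claim 2 ($13953): 25% coinsurance on $13953 = $3488.25. OOP would hit $4752 > $1750, so the cap limits the member to $1750 − $1263.75 = $486.25.

$486.25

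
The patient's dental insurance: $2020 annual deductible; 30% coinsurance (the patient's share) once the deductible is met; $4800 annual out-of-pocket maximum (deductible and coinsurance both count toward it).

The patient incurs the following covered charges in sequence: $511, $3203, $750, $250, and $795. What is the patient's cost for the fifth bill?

$238.50

#1 ($511): fully absorbed by the deductible. Cost to patient: $511. OOP to date $511.
#2 ($3203): $1509 finishes the deductible; $1694 goes to coinsurance; 30% of $1694 = $508.20. Patient pays $2017.20; OOP now $2528.20.
#3 ($750): deductible already satisfied, so patient's share is 30% × $750 = $225. Patient owes $225 (running OOP $2753.20).
#4 ($250): deductible met; 30% of $250 = $75. Cost to patient: $75. OOP to date $2828.20.
#5 ($795): deductible met; 30% of $795 = $238.50. Patient pays $238.50; OOP now $3066.70.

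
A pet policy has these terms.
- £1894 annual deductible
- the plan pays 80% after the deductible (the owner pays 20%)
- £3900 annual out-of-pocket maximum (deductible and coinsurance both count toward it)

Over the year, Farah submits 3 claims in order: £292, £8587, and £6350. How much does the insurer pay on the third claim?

£5741

#1 (£292): fully absorbed by the deductible. Owner pays £292; OOP now £292. Insurer: £292 − £292 = £0.
#2 (£8587): £1602 finishes the deductible; £6985 goes to coinsurance; owner's 20% is £1397. Cost to owner: £2999. OOP to date £3291. Insurer: £8587 − £2999 = £5588.
#3 (£6350): deductible already satisfied, so owner's share is 20% × £6350 = £1270. That would push OOP to £4561, over the £3900 cap, so owner pays £3900 − £3291 = £609. Plan pays £6350 − £609 = £5741.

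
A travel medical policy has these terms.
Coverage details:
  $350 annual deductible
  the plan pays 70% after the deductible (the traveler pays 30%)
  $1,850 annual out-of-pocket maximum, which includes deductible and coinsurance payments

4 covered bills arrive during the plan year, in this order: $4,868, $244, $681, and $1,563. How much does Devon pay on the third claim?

$71.40

#1 ($4,868): $350 finishes the deductible; $4,518 goes to coinsurance; traveler's 30% is $1,355.40. Traveler pays $1,705.40; OOP now $1,705.40.
#2 ($244): deductible met; 30% of $244 = $73.20. Cost to traveler: $73.20. OOP to date $1,778.60.
#3 ($681): deductible met; 30% of $681 = $204.30. OOP would hit $1,982.90 > $1,850, so the cap limits the traveler to $1,850 − $1,778.60 = $71.40.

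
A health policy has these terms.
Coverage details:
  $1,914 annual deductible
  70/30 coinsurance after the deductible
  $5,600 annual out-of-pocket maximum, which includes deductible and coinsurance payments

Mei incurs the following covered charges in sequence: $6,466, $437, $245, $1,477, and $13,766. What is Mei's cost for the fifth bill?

$1,672.70

Claim 1 ($6,466): $1,914 finishes the deductible; $4,552 goes to coinsurance; 30% of $4,552 = $1,365.60. Patient owes $3,279.60 (running OOP $3,279.60).
Claim 2 ($437): deductible met; 30% of $437 = $131.10. Patient pays $131.10; OOP now $3,410.70.
Claim 3 ($245): deductible met; 30% of $245 = $73.50. Cost to patient: $73.50. OOP to date $3,484.20.
Claim 4 ($1,477): 30% coinsurance on $1,477 = $443.10. Patient owes $443.10 (running OOP $3,927.30).
Claim 5 ($13,766): deductible already satisfied, so patient's share is 30% × $13,766 = $4,129.80. That would push OOP to $8,057.10, over the $5,600 cap, so patient pays $5,600 − $3,927.30 = $1,672.70.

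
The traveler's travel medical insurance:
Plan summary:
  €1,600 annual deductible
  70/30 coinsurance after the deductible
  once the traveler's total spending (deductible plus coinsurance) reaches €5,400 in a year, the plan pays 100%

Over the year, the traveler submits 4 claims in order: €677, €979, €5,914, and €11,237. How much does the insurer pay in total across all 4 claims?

Claim 1 — €677: entire amount goes to the deductible. Traveler owes €677 (running OOP €677). Insurer: €677 − €677 = €0.
Claim 2 — €979: €923 finishes the deductible; €56 goes to coinsurance; 30% of €56 = €16.80. Cost to traveler: €939.80. OOP to date €1,616.80. Insurer: €979 − €939.80 = €39.20.
Claim 3 — €5,914: deductible already satisfied, so traveler's share is 30% × €5,914 = €1,774.20. Traveler pays €1,774.20; OOP now €3,391. Plan pays €5,914 − €1,774.20 = €4,139.80.
Claim 4 — €11,237: 30% coinsurance on €11,237 = €3,371.10. Adding that to €3,391 gives €6,762.10, past the €5,400 cap; traveler pays only €5,400 − €3,391 = €2,009. Plan pays €11,237 − €2,009 = €9,228.
Insurer total: €0 + €39.20 + €4,139.80 + €9,228 = €13,407.

€13,407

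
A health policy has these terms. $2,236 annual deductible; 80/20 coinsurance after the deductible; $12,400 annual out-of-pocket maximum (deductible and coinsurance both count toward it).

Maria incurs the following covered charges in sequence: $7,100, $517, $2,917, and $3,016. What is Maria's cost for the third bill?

$583.40

#1 ($7,100): $2,236 finishes the deductible; $4,864 goes to coinsurance; coinsurance $4,864 × 20% = $972.80. Cost to patient: $3,208.80. OOP to date $3,208.80.
#2 ($517): deductible already satisfied, so patient's share is 20% × $517 = $103.40. Patient pays $103.40; OOP now $3,312.20.
#3 ($2,917): 20% coinsurance on $2,917 = $583.40. Patient pays $583.40; OOP now $3,895.60.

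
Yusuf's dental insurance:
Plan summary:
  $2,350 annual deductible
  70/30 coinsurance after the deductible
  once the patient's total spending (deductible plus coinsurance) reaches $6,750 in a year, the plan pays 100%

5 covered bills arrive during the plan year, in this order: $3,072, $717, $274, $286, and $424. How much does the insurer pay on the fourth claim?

Bill 1, $3,072: $2,350 finishes the deductible; $722 goes to coinsurance; coinsurance $722 × 30% = $216.60. Cost to patient: $2,566.60. OOP to date $2,566.60. Plan pays $3,072 − $2,566.60 = $505.40.
Bill 2, $717: deductible already satisfied, so patient's share is 30% × $717 = $215.10. Patient pays $215.10; OOP now $2,781.70. Insurer: $717 − $215.10 = $501.90.
Bill 3, $274: deductible met; 30% of $274 = $82.20. Patient owes $82.20 (running OOP $2,863.90). Insurer: $274 − $82.20 = $191.80.
Bill 4, $286: deductible met; 30% of $286 = $85.80. Patient pays $85.80; OOP now $2,949.70. Plan pays $286 − $85.80 = $200.20.

$200.20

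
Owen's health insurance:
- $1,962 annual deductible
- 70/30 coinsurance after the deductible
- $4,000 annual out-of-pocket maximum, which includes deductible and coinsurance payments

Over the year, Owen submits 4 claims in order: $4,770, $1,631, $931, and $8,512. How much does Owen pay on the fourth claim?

#1 ($4,770): $1,962 finishes the deductible; $2,808 goes to coinsurance; patient's 30% is $842.40. Patient owes $2,804.40 (running OOP $2,804.40).
#2 ($1,631): deductible already satisfied, so patient's share is 30% × $1,631 = $489.30. Patient pays $489.30; OOP now $3,293.70.
#3 ($931): deductible met; 30% of $931 = $279.30. Patient pays $279.30; OOP now $3,573.
#4 ($8,512): deductible met; 30% of $8,512 = $2,553.60. That would push OOP to $6,126.60, over the $4,000 cap, so patient pays $4,000 − $3,573 = $427.

$427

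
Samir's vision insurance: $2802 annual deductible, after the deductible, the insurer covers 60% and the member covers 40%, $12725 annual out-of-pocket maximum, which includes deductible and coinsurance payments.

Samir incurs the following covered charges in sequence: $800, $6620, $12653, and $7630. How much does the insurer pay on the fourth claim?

$4615.40

#1 ($800): entire amount goes to the deductible. Member owes $800 (running OOP $800). Insurer: $800 − $800 = $0.
#2 ($6620): deductible takes $2002, $4618 remains; coinsurance $4618 × 40% = $1847.20. Member pays $3849.20; OOP now $4649.20. Insurer: $6620 − $3849.20 = $2770.80.
#3 ($12653): deductible met; 40% of $12653 = $5061.20. Cost to member: $5061.20. OOP to date $9710.40. Insurer: $12653 − $5061.20 = $7591.80.
#4 ($7630): 40% coinsurance on $7630 = $3052. OOP would hit $12762.40 > $12725, so the cap limits the member to $12725 − $9710.40 = $3014.60. Insurer: $7630 − $3014.60 = $4615.40.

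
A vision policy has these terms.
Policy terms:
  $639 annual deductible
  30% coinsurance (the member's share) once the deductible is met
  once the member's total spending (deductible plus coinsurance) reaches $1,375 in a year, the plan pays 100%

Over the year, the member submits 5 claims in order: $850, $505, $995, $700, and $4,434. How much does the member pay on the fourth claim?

Bill 1, $850: $639 finishes the deductible; $211 goes to coinsurance; 30% of $211 = $63.30. Member pays $702.30; OOP now $702.30.
Bill 2, $505: 30% coinsurance on $505 = $151.50. Member owes $151.50 (running OOP $853.80).
Bill 3, $995: deductible already satisfied, so member's share is 30% × $995 = $298.50. Member owes $298.50 (running OOP $1,152.30).
Bill 4, $700: 30% coinsurance on $700 = $210. Member pays $210; OOP now $1,362.30.

$210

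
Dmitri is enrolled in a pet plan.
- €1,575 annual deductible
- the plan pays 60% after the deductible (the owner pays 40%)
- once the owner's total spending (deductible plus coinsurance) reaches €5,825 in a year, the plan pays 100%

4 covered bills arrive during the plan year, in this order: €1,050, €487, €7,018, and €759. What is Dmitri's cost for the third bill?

Bill 1, €1,050: all of it applies to the deductible. Owner owes €1,050 (running OOP €1,050).
Bill 2, €487: entire amount goes to the deductible. Owner owes €487 (running OOP €1,537).
Bill 3, €7,018: €38 finishes the deductible; €6,980 goes to coinsurance; coinsurance €6,980 × 40% = €2,792. Owner pays €2,830; OOP now €4,367.

€2,830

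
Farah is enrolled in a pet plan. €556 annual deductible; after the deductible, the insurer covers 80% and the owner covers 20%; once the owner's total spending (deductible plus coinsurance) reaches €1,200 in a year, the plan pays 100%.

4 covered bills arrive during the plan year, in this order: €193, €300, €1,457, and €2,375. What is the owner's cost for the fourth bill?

Bill 1, €193: entire amount goes to the deductible. Owner pays €193; OOP now €193.
Bill 2, €300: all of it applies to the deductible. Cost to owner: €300. OOP to date €493.
Bill 3, €1,457: €63 finishes the deductible; €1,394 goes to coinsurance; coinsurance €1,394 × 20% = €278.80. Owner pays €341.80; OOP now €834.80.
Bill 4, €2,375: 20% coinsurance on €2,375 = €475. That would push OOP to €1,309.80, over the €1,200 cap, so owner pays €1,200 − €834.80 = €365.20.

€365.20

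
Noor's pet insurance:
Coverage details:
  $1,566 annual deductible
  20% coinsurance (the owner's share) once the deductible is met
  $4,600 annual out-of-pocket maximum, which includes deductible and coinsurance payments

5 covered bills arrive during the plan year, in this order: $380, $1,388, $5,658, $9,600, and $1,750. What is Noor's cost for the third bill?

$1,131.60

Bill 1, $380: fully absorbed by the deductible. Owner pays $380; OOP now $380.
Bill 2, $1,388: deductible takes $1,186, $202 remains; owner's 20% is $40.40. Owner owes $1,226.40 (running OOP $1,606.40).
Bill 3, $5,658: deductible already satisfied, so owner's share is 20% × $5,658 = $1,131.60. Owner pays $1,131.60; OOP now $2,738.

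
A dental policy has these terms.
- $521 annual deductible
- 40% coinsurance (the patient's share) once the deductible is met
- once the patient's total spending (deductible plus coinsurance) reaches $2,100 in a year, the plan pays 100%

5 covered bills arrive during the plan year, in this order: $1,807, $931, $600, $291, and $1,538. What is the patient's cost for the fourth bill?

$116.40

#1 ($1,807): deductible takes $521, $1,286 remains; patient's 40% is $514.40. Patient pays $1,035.40; OOP now $1,035.40.
#2 ($931): 40% coinsurance on $931 = $372.40. Patient owes $372.40 (running OOP $1,407.80).
#3 ($600): deductible already satisfied, so patient's share is 40% × $600 = $240. Patient owes $240 (running OOP $1,647.80).
#4 ($291): deductible met; 40% of $291 = $116.40. Patient pays $116.40; OOP now $1,764.20.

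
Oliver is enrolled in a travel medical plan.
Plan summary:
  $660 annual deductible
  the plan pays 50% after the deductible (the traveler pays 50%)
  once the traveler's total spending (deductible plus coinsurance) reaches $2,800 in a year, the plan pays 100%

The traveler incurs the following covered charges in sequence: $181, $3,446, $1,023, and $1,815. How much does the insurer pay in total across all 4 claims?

#1 ($181): fully absorbed by the deductible. Traveler pays $181; OOP now $181. Plan pays $181 − $181 = $0.
#2 ($3,446): $479 finishes the deductible; $2,967 goes to coinsurance; 50% of $2,967 = $1,483.50. Cost to traveler: $1,962.50. OOP to date $2,143.50. Plan pays $3,446 − $1,962.50 = $1,483.50.
#3 ($1,023): deductible met; 50% of $1,023 = $511.50. Traveler pays $511.50; OOP now $2,655. Plan pays $1,023 − $511.50 = $511.50.
#4 ($1,815): 50% coinsurance on $1,815 = $907.50. That would push OOP to $3,562.50, over the $2,800 cap, so traveler pays $2,800 − $2,655 = $145. Plan pays $1,815 − $145 = $1,670.
Insurer total = bills − traveler's total = $6,465 − $2,800 = $3,665.

$3,665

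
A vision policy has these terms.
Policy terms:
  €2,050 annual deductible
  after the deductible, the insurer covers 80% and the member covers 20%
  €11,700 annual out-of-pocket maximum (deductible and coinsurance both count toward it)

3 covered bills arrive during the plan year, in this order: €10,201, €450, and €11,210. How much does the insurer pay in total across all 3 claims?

Bill 1, €10,201: deductible takes €2,050, €8,151 remains; member's 20% is €1,630.20. Member owes €3,680.20 (running OOP €3,680.20). Insurer: €10,201 − €3,680.20 = €6,520.80.
Bill 2, €450: 20% coinsurance on €450 = €90. Cost to member: €90. OOP to date €3,770.20. Insurer: €450 − €90 = €360.
Bill 3, €11,210: deductible already satisfied, so member's share is 20% × €11,210 = €2,242. Member owes €2,242 (running OOP €6,012.20). Plan pays €11,210 − €2,242 = €8,968.
Insurer total: €6,520.80 + €360 + €8,968 = €15,848.80.

€15,848.80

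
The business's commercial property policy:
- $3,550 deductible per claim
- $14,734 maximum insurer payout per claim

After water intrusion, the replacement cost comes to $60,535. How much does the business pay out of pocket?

$45,801

Subtract the deductible: $60,535 − $3,550 = $56,985.
$56,985 exceeds the $14,734 limit, so the insurer pays the limit: $14,734.
Out of pocket: $60,535 − $14,734 = $45,801.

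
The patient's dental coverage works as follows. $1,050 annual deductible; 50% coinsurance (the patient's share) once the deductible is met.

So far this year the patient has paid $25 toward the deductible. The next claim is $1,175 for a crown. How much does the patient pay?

$1,100

$25 of the $1,050 deductible is already met, leaving $1,025.
That leaves $1,175 − $1,025 = $150 for coinsurance.
50% of $150 = $75 falls to the patient.
Patient responsibility: $1,025 + $75 = $1,100.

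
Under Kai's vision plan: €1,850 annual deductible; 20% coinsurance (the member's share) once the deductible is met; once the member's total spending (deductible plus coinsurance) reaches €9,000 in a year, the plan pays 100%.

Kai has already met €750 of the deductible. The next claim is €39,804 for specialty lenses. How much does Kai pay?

€8,250

Remaining deductible: €1,850 − €750 = €1,100.
The remaining €38,704 (= €39,804 − €1,100) moves to coinsurance.
Member's 20% share of €38,704 is €7,740.80.
So the member owes €1,100 + €7,740.80 = €8,840.80 before any cap.
That would bring total out-of-pocket to €9,590.80, past the €9,000 cap. The member is capped at €9,000 − €750 = €8,250 on this claim.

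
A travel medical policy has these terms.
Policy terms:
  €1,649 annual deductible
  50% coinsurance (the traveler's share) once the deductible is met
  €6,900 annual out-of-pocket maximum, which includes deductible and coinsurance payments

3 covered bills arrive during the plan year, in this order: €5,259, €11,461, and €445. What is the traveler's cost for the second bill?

€3,446

#1 (€5,259): €1,649 to deductible, leaving €3,610; 50% of €3,610 = €1,805. Traveler owes €3,454 (running OOP €3,454).
#2 (€11,461): 50% coinsurance on €11,461 = €5,730.50. Adding that to €3,454 gives €9,184.50, past the €6,900 cap; traveler pays only €6,900 − €3,454 = €3,446.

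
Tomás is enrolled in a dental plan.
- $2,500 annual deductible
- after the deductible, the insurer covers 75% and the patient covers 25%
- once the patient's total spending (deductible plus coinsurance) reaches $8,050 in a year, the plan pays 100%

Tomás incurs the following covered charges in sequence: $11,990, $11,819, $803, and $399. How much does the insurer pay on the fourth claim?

#1 ($11,990): deductible takes $2,500, $9,490 remains; 25% of $9,490 = $2,372.50. Cost to patient: $4,872.50. OOP to date $4,872.50. Plan pays $11,990 − $4,872.50 = $7,117.50.
#2 ($11,819): deductible met; 25% of $11,819 = $2,954.75. Patient pays $2,954.75; OOP now $7,827.25. Insurer: $11,819 − $2,954.75 = $8,864.25.
#3 ($803): deductible already satisfied, so patient's share is 25% × $803 = $200.75. Patient owes $200.75 (running OOP $8,028). Insurer: $803 − $200.75 = $602.25.
#4 ($399): deductible already satisfied, so patient's share is 25% × $399 = $99.75. OOP would hit $8,127.75 > $8,050, so the cap limits the patient to $8,050 − $8,028 = $22. Plan pays $399 − $22 = $377.

$377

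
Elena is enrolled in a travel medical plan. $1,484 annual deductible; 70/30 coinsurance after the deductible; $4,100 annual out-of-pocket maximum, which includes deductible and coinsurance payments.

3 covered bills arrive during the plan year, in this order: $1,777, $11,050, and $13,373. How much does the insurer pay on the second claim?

$8,521.90

#1 ($1,777): $1,484 to deductible, leaving $293; traveler's 30% is $87.90. Traveler owes $1,571.90 (running OOP $1,571.90). Plan pays $1,777 − $1,571.90 = $205.10.
#2 ($11,050): 30% coinsurance on $11,050 = $3,315. Adding that to $1,571.90 gives $4,886.90, past the $4,100 cap; traveler pays only $4,100 − $1,571.90 = $2,528.10. Insurer: $11,050 − $2,528.10 = $8,521.90.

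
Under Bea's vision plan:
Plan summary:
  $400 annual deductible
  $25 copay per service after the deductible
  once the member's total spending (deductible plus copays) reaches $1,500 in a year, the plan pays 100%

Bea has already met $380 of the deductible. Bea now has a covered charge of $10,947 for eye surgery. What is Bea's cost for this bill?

$380 of the $400 deductible is already met, leaving $20.
After the $20 deductible portion, $10,947 − $20 = $10,927 is subject to the copay.
Copay on this service: $25.
Member responsibility before any cap: $20 + $25 = $45.
Cumulative spending $380 + $45 = $425 stays under the $1,500 maximum.

$45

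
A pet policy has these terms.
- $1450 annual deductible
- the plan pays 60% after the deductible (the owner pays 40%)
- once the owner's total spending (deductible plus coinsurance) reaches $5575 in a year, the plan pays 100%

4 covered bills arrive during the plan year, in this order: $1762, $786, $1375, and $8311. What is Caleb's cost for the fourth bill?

Claim 1 ($1762): $1450 to deductible, leaving $312; coinsurance $312 × 40% = $124.80. Owner pays $1574.80; OOP now $1574.80.
Claim 2 ($786): deductible met; 40% of $786 = $314.40. Owner pays $314.40; OOP now $1889.20.
Claim 3 ($1375): deductible met; 40% of $1375 = $550. Owner owes $550 (running OOP $2439.20).
Claim 4 ($8311): deductible already satisfied, so owner's share is 40% × $8311 = $3324.40. Adding that to $2439.20 gives $5763.60, past the $5575 cap; owner pays only $5575 − $2439.20 = $3135.80.

$3135.80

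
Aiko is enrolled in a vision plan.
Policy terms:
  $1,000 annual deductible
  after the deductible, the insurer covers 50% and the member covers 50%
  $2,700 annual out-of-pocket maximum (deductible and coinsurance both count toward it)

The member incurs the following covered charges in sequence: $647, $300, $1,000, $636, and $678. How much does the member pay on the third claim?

$526.50

Claim 1 ($647): all of it applies to the deductible. Member owes $647 (running OOP $647).
Claim 2 ($300): all of it applies to the deductible. Member owes $300 (running OOP $947).
Claim 3 ($1,000): $53 to deductible, leaving $947; coinsurance $947 × 50% = $473.50. Cost to member: $526.50. OOP to date $1,473.50.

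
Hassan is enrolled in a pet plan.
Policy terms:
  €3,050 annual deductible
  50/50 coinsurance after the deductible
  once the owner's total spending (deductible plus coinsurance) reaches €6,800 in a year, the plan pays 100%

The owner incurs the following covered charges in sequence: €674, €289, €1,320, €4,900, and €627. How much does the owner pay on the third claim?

€1,320

#1 (€674): all of it applies to the deductible. Owner owes €674 (running OOP €674).
#2 (€289): all of it applies to the deductible. Cost to owner: €289. OOP to date €963.
#3 (€1,320): entire amount goes to the deductible. Owner owes €1,320 (running OOP €2,283).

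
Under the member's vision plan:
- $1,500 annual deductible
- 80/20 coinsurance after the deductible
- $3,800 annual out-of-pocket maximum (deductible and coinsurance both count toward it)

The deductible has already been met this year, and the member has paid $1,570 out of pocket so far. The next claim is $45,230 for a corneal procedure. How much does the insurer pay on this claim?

With the deductible met, the entire $45,230 is subject to coinsurance.
20% of $45,230 = $9,046 falls to the member.
Adding $9,046 to the $1,570 already spent would give $10,616, which exceeds the $3,800 cap; the member pays just $3,800 − $1,570 = $2,230.
The insurer covers the remainder: $45,230 − $2,230 = $43,000.

$43,000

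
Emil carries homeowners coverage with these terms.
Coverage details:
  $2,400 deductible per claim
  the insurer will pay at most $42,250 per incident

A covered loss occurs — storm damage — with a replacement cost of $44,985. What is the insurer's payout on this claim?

Subtract the deductible: $44,985 − $2,400 = $42,585.
The $42,250 per-incident cap binds; insurer pays $42,250.

$42,250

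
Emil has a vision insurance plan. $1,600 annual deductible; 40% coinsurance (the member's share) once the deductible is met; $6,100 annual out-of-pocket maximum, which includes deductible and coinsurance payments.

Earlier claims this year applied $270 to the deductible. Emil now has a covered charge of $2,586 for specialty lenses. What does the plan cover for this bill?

$753.60

Remaining deductible: $1,600 − $270 = $1,330.
After the $1,330 deductible portion, $2,586 − $1,330 = $1,256 is subject to coinsurance.
Member's 40% share of $1,256 is $502.40.
Member responsibility before any cap: $1,330 + $502.40 = $1,832.40.
Cumulative spending $270 + $1,832.40 = $2,102.40 stays under the $6,100 maximum.
The insurer covers the remainder: $2,586 − $1,832.40 = $753.60.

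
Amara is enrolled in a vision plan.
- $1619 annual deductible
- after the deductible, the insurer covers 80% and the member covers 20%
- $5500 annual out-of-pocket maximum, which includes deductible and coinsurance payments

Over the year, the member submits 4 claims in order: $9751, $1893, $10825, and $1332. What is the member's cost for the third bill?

Claim 1 — $9751: deductible takes $1619, $8132 remains; 20% of $8132 = $1626.40. Cost to member: $3245.40. OOP to date $3245.40.
Claim 2 — $1893: deductible met; 20% of $1893 = $378.60. Cost to member: $378.60. OOP to date $3624.
Claim 3 — $10825: deductible met; 20% of $10825 = $2165. OOP would hit $5789 > $5500, so the cap limits the member to $5500 − $3624 = $1876.

$1876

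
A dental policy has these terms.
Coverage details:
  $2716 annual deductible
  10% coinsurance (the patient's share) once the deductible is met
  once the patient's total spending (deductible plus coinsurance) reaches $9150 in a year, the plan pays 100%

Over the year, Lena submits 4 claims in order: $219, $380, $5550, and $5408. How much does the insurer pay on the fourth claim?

Bill 1, $219: fully absorbed by the deductible. Patient owes $219 (running OOP $219). Plan pays $219 − $219 = $0.
Bill 2, $380: entire amount goes to the deductible. Patient pays $380; OOP now $599. Plan pays $380 − $380 = $0.
Bill 3, $5550: $2117 to deductible, leaving $3433; 10% of $3433 = $343.30. Cost to patient: $2460.30. OOP to date $3059.30. Plan pays $5550 − $2460.30 = $3089.70.
Bill 4, $5408: deductible met; 10% of $5408 = $540.80. Patient owes $540.80 (running OOP $3600.10). Plan pays $5408 − $540.80 = $4867.20.

$4867.20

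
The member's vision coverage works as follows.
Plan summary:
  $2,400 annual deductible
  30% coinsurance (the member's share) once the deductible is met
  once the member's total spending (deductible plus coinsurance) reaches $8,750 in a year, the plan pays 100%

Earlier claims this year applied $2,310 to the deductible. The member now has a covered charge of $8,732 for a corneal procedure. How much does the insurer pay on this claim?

Deductible still to meet: $2,400 − $2,310 = $90.
That leaves $8,732 − $90 = $8,642 for coinsurance.
Member's 30% share of $8,642 is $2,592.60.
Member responsibility before any cap: $90 + $2,592.60 = $2,682.60.
Year-to-date out-of-pocket becomes $2,310 + $2,682.60 = $4,992.60, still under the $8,750 maximum, so no cap applies.
The plan picks up $8,732 − $2,682.60 = $6,049.40.

$6,049.40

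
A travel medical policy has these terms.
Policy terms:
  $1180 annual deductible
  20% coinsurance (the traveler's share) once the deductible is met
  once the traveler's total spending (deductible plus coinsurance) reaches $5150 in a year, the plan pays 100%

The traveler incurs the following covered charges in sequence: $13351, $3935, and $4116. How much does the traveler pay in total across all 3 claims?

$5150

#1 ($13351): $1180 finishes the deductible; $12171 goes to coinsurance; traveler's 20% is $2434.20. Traveler owes $3614.20 (running OOP $3614.20).
#2 ($3935): deductible met; 20% of $3935 = $787. Traveler owes $787 (running OOP $4401.20).
#3 ($4116): 20% coinsurance on $4116 = $823.20. OOP would hit $5224.40 > $5150, so the cap limits the traveler to $5150 − $4401.20 = $748.80.
Total paid by the traveler: $3614.20 + $787 + $748.80 = $5150.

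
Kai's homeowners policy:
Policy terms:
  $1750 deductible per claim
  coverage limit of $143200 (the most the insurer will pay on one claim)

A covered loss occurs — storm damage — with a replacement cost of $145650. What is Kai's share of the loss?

Less the $1750 deductible: $145650 − $1750 = $143900.
Since $143900 > $143200, the payout is capped at $143200.
Homeowner's share is the uncovered remainder: $145650 − $143200 = $2450.

$2450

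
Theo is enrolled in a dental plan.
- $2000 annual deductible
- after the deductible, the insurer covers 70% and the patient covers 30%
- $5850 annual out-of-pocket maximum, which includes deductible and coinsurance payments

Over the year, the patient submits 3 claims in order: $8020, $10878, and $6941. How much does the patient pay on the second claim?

$2044

Claim 1 — $8020: $2000 to deductible, leaving $6020; 30% of $6020 = $1806. Cost to patient: $3806. OOP to date $3806.
Claim 2 — $10878: deductible already satisfied, so patient's share is 30% × $10878 = $3263.40. Adding that to $3806 gives $7069.40, past the $5850 cap; patient pays only $5850 − $3806 = $2044.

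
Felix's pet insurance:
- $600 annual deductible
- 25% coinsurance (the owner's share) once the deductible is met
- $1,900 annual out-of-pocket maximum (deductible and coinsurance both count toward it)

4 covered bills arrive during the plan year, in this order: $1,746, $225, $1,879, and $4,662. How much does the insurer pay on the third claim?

$1,409.25

Bill 1, $1,746: $600 finishes the deductible; $1,146 goes to coinsurance; owner's 25% is $286.50. Owner owes $886.50 (running OOP $886.50). Plan pays $1,746 − $886.50 = $859.50.
Bill 2, $225: 25% coinsurance on $225 = $56.25. Owner owes $56.25 (running OOP $942.75). Insurer: $225 − $56.25 = $168.75.
Bill 3, $1,879: deductible already satisfied, so owner's share is 25% × $1,879 = $469.75. Cost to owner: $469.75. OOP to date $1,412.50. Plan pays $1,879 − $469.75 = $1,409.25.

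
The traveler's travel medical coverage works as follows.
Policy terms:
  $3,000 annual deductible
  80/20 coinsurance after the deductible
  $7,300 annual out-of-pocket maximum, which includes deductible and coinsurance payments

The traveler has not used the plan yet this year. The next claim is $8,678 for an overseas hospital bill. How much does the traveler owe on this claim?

$4,135.60

Nothing has been paid toward the $3,000 deductible, so the first $3,000 of this charge is applied there.
The remaining $5,678 (= $8,678 − $3,000) moves to coinsurance.
Traveler's 20% share of $5,678 is $1,135.60.
That puts the traveler's cost at $3,000 + $1,135.60 = $4,135.60 before any cap.
Year-to-date out-of-pocket becomes $0 + $4,135.60 = $4,135.60, still under the $7,300 maximum, so no cap applies.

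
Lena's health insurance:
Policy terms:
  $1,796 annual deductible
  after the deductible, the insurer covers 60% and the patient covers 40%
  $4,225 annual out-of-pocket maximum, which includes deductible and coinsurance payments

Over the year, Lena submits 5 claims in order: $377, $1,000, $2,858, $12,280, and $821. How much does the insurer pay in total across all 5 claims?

Claim 1 — $377: all of it applies to the deductible. Patient pays $377; OOP now $377. Insurer: $377 − $377 = $0.
Claim 2 — $1,000: all of it applies to the deductible. Patient pays $1,000; OOP now $1,377. Insurer: $1,000 − $1,000 = $0.
Claim 3 — $2,858: deductible takes $419, $2,439 remains; 40% of $2,439 = $975.60. Patient owes $1,394.60 (running OOP $2,771.60). Insurer: $2,858 − $1,394.60 = $1,463.40.
Claim 4 — $12,280: deductible met; 40% of $12,280 = $4,912. Adding that to $2,771.60 gives $7,683.60, past the $4,225 cap; patient pays only $4,225 − $2,771.60 = $1,453.40. Insurer: $12,280 − $1,453.40 = $10,826.60.
Claim 5 — $821: deductible met; 40% of $821 = $328.40. That would push OOP to $4,553.40, over the $4,225 cap, so patient pays $4,225 − $4,225 = $0. Insurer: $821 − $0 = $821.
Insurer total: $0 + $0 + $1,463.40 + $10,826.60 + $821 = $13,111.

$13,111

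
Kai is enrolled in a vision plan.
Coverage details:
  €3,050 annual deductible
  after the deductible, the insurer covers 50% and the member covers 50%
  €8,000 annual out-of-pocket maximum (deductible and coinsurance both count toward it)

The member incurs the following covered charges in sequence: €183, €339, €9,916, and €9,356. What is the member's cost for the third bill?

€6,222

#1 (€183): fully absorbed by the deductible. Member pays €183; OOP now €183.
#2 (€339): all of it applies to the deductible. Member pays €339; OOP now €522.
#3 (€9,916): €2,528 finishes the deductible; €7,388 goes to coinsurance; 50% of €7,388 = €3,694. Cost to member: €6,222. OOP to date €6,744.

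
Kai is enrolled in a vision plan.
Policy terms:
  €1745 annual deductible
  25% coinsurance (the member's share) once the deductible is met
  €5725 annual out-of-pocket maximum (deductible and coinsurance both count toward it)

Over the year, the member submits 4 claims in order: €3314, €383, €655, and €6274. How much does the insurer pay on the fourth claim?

Claim 1 (€3314): €1745 to deductible, leaving €1569; member's 25% is €392.25. Cost to member: €2137.25. OOP to date €2137.25. Plan pays €3314 − €2137.25 = €1176.75.
Claim 2 (€383): deductible met; 25% of €383 = €95.75. Member owes €95.75 (running OOP €2233). Insurer: €383 − €95.75 = €287.25.
Claim 3 (€655): deductible met; 25% of €655 = €163.75. Cost to member: €163.75. OOP to date €2396.75. Insurer: €655 − €163.75 = €491.25.
Claim 4 (€6274): deductible already satisfied, so member's share is 25% × €6274 = €1568.50. Member pays €1568.50; OOP now €3965.25. Insurer: €6274 − €1568.50 = €4705.50.

€4705.50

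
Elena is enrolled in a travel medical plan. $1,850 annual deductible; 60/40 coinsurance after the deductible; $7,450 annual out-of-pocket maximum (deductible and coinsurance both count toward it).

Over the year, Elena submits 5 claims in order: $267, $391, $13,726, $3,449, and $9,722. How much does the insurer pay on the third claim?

Claim 1 — $267: all of it applies to the deductible. Traveler owes $267 (running OOP $267). Insurer: $267 − $267 = $0.
Claim 2 — $391: all of it applies to the deductible. Cost to traveler: $391. OOP to date $658. Insurer: $391 − $391 = $0.
Claim 3 — $13,726: deductible takes $1,192, $12,534 remains; coinsurance $12,534 × 40% = $5,013.60. Traveler pays $6,205.60; OOP now $6,863.60. Insurer: $13,726 − $6,205.60 = $7,520.40.

$7,520.40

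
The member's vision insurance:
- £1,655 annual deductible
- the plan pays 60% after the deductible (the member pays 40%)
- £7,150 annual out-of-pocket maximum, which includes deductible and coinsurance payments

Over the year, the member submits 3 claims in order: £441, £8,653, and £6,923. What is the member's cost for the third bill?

£2,519.40

#1 (£441): all of it applies to the deductible. Member owes £441 (running OOP £441).
#2 (£8,653): £1,214 finishes the deductible; £7,439 goes to coinsurance; member's 40% is £2,975.60. Member owes £4,189.60 (running OOP £4,630.60).
#3 (£6,923): deductible already satisfied, so member's share is 40% × £6,923 = £2,769.20. Adding that to £4,630.60 gives £7,399.80, past the £7,150 cap; member pays only £7,150 − £4,630.60 = £2,519.40.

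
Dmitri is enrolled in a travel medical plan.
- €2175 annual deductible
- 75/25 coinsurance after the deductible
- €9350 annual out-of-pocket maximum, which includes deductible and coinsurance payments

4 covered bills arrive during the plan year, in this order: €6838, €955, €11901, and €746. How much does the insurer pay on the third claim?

#1 (€6838): deductible takes €2175, €4663 remains; 25% of €4663 = €1165.75. Traveler owes €3340.75 (running OOP €3340.75). Plan pays €6838 − €3340.75 = €3497.25.
#2 (€955): deductible met; 25% of €955 = €238.75. Traveler pays €238.75; OOP now €3579.50. Plan pays €955 − €238.75 = €716.25.
#3 (€11901): 25% coinsurance on €11901 = €2975.25. Traveler owes €2975.25 (running OOP €6554.75). Insurer: €11901 − €2975.25 = €8925.75.

€8925.75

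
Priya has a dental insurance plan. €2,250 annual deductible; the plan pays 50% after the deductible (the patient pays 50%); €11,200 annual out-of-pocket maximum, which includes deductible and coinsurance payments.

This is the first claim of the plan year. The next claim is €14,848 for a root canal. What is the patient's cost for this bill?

Nothing has been paid toward the €2,250 deductible, so the first €2,250 of this charge is applied there.
That leaves €14,848 − €2,250 = €12,598 for coinsurance.
Coinsurance: €12,598 × 50% = €6,299.
Patient responsibility before any cap: €2,250 + €6,299 = €8,549.
Total out-of-pocket so far would be €0 + €8,549 = €8,549, below the €11,200 cap — no reduction.

€8,549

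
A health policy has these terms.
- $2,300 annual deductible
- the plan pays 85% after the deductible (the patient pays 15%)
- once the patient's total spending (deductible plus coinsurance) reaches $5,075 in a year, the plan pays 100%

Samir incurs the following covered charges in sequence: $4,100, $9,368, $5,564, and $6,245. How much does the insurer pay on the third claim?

Claim 1 — $4,100: $2,300 to deductible, leaving $1,800; 15% of $1,800 = $270. Patient owes $2,570 (running OOP $2,570). Plan pays $4,100 − $2,570 = $1,530.
Claim 2 — $9,368: deductible met; 15% of $9,368 = $1,405.20. Patient owes $1,405.20 (running OOP $3,975.20). Insurer: $9,368 − $1,405.20 = $7,962.80.
Claim 3 — $5,564: deductible already satisfied, so patient's share is 15% × $5,564 = $834.60. Cost to patient: $834.60. OOP to date $4,809.80. Insurer: $5,564 − $834.60 = $4,729.40.

$4,729.40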